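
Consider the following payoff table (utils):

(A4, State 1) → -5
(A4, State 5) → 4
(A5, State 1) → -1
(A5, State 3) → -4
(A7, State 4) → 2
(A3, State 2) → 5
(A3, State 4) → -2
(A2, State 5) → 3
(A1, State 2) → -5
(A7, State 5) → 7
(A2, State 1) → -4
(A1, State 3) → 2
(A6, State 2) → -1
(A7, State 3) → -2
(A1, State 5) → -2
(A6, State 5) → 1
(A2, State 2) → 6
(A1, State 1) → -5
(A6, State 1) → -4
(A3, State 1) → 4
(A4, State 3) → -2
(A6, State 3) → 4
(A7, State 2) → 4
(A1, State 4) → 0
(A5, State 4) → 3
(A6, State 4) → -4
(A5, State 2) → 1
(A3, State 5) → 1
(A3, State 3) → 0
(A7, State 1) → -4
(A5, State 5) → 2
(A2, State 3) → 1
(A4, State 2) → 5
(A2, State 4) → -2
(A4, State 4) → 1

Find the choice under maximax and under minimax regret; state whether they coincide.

maximax → A7; minimax regret → A3 (disagree)

Row maxima: A1=2, A2=6, A3=5, A4=5, A5=3, A6=4, A7=7
Best best-case = 7 → A7.
Column bests: State 1=4, State 2=6, State 3=4, State 4=3, State 5=7.
A1 regrets: 9, 11, 2, 3, 9 → max 11
A2 regrets: 8, 0, 3, 5, 4 → max 8
A3 regrets: 0, 1, 4, 5, 6 → max 6
A4 regrets: 9, 1, 6, 2, 3 → max 9
A5 regrets: 5, 5, 8, 0, 5 → max 8
A6 regrets: 8, 7, 0, 7, 6 → max 8
A7 regrets: 8, 2, 6, 1, 0 → max 8
Smallest max regret = 6 → A3.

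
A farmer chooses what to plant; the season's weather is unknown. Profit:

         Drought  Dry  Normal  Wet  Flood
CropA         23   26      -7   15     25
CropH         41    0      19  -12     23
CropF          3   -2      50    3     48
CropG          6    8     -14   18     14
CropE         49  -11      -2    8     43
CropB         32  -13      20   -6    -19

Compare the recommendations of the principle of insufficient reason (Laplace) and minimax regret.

Row averages: CropA=16.4, CropH=14.2, CropF=20.4, CropG=6.4, CropE=17.4, CropB=2.8
Highest average = 20.4 → CropF.
Column bests: Drought=49, Dry=26, Normal=50, Wet=18, Flood=48.
CropA regrets: 26, 0, 57, 3, 23 → max 57
CropH regrets: 8, 26, 31, 30, 25 → max 31
CropF regrets: 46, 28, 0, 15, 0 → max 46
CropG regrets: 43, 18, 64, 0, 34 → max 64
CropE regrets: 0, 37, 52, 10, 5 → max 52
CropB regrets: 17, 39, 30, 24, 67 → max 67
Smallest max regret = 31 → CropH.

laplace → CropF; minimax regret → CropH (disagree)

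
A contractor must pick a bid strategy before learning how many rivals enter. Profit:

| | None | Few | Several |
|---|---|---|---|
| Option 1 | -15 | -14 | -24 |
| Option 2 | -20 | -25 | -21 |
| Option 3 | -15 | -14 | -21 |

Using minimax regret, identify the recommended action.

Option 3

Column bests: None=-15, Few=-14, Several=-21.
Option 1 regrets: 0, 0, 3 → max 3
Option 2 regrets: 5, 11, 0 → max 11
Option 3 regrets: 0, 0, 0 → max 0
Smallest max regret = 0 → Option 3.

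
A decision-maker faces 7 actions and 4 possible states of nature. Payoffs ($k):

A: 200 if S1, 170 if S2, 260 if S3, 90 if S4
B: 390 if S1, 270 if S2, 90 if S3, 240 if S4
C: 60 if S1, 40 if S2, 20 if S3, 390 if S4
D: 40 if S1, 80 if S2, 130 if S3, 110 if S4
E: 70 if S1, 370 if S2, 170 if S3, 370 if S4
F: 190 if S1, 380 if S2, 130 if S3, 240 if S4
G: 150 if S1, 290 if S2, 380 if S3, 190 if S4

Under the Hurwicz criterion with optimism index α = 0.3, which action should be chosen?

A: 0.3·260 + 0.7·90 = 141
B: 0.3·390 + 0.7·90 = 180
C: 0.3·390 + 0.7·20 = 131
D: 0.3·130 + 0.7·40 = 67
E: 0.3·370 + 0.7·70 = 160
F: 0.3·380 + 0.7·130 = 205
G: 0.3·380 + 0.7·150 = 219
Highest Hurwicz score = 219 → G.

G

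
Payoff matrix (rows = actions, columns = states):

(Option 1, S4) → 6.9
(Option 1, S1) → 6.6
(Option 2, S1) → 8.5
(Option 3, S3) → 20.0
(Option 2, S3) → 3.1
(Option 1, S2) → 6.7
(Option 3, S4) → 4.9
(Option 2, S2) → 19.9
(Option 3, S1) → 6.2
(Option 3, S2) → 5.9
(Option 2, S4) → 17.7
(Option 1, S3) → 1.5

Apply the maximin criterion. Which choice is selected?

Option 3

Row minima: Option 1=1.5, Option 2=3.1, Option 3=4.9
Best worst-case = 4.9 → Option 3.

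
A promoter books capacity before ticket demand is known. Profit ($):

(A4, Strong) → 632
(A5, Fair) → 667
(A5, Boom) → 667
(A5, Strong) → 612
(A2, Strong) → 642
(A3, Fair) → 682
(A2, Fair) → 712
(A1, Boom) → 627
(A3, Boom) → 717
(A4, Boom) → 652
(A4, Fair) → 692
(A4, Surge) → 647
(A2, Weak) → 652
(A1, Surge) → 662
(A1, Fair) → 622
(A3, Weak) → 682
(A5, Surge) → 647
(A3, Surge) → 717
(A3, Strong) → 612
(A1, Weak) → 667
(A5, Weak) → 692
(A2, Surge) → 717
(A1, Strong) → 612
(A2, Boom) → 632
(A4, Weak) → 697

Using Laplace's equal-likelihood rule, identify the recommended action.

A3

Row averages: A1=638, A2=671, A3=682, A4=664, A5=657
Highest average = 682 → A3.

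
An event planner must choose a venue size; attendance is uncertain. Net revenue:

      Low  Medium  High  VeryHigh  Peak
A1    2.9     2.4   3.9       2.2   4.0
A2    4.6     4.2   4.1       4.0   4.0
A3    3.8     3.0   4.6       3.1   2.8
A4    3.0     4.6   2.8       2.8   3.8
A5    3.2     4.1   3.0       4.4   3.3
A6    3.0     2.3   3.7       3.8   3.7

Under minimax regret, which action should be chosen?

A2

Column bests: Low=4.6, Medium=4.6, High=4.6, VeryHigh=4.4, Peak=4.0.
A1 regrets: 1.7, 2.2, 0.7, 2.2, 0.0 → max 2.2
A2 regrets: 0.0, 0.4, 0.5, 0.4, 0.0 → max 0.5
A3 regrets: 0.8, 1.6, 0.0, 1.3, 1.2 → max 1.6
A4 regrets: 1.6, 0.0, 1.8, 1.6, 0.2 → max 1.8
A5 regrets: 1.4, 0.5, 1.6, 0.0, 0.7 → max 1.6
A6 regrets: 1.6, 2.3, 0.9, 0.6, 0.3 → max 2.3
Smallest max regret = 0.5 → A2.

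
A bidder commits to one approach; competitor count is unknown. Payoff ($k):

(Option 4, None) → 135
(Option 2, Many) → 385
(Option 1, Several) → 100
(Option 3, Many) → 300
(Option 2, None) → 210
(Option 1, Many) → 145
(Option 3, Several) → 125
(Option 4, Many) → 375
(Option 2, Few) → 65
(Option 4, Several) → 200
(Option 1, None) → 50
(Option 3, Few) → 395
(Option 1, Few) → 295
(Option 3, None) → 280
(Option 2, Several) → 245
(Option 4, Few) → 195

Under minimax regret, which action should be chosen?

Column bests: None=280, Few=395, Several=245, Many=385.
Option 1 regrets: 230, 100, 145, 240 → max 240
Option 2 regrets: 70, 330, 0, 0 → max 330
Option 3 regrets: 0, 0, 120, 85 → max 120
Option 4 regrets: 145, 200, 45, 10 → max 200
Smallest max regret = 120 → Option 3.

Option 3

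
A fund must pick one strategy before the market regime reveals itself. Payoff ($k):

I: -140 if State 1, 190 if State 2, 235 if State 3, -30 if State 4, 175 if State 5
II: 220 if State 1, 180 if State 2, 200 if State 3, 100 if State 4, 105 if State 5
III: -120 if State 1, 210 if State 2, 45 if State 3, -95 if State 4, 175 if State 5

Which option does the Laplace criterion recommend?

II

Row averages: I=86, II=161, III=43
Highest average = 161 → II.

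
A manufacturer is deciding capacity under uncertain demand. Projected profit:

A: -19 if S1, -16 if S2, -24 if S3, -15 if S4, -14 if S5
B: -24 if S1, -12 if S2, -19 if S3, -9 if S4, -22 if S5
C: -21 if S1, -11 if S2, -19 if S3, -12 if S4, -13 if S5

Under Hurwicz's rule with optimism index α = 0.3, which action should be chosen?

C

A: 0.3·(-14) + 0.7·(-24) = -21
B: 0.3·(-9) + 0.7·(-24) = -19.5
C: 0.3·(-11) + 0.7·(-21) = -18
Highest Hurwicz score = -18 → C.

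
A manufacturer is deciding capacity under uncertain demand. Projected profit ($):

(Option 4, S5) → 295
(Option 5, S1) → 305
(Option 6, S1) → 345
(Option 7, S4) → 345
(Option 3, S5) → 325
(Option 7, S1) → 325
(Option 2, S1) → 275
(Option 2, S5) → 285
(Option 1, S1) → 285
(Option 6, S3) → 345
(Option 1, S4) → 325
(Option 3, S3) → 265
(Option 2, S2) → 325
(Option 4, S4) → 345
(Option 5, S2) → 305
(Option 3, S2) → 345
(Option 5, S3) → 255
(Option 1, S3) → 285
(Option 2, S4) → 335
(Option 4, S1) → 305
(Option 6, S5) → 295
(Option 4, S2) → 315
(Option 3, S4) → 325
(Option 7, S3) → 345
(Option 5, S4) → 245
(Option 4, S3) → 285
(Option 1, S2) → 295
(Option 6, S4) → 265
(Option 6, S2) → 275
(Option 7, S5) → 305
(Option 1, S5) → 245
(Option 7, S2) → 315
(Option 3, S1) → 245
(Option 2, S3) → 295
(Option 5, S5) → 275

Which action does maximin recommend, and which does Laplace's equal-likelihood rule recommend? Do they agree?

Row minima: Option 1=245, Option 2=275, Option 3=245, Option 4=285, Option 5=245, Option 6=265, Option 7=305
Best worst-case = 305 → Option 7.
Row averages: Option 1=287, Option 2=303, Option 3=301, Option 4=309, Option 5=277, Option 6=305, Option 7=327
Highest average = 327 → Option 7.

maximin → Option 7; laplace → Option 7 (agree)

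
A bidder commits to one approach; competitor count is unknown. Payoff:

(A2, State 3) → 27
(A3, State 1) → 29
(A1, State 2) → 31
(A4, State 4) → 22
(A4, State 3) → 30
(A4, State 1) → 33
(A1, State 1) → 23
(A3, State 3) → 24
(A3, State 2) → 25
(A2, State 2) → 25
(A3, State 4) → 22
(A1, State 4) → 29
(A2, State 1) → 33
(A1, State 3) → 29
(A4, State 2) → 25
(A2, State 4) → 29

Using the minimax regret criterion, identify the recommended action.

A2

Column bests: State 1=33, State 2=31, State 3=30, State 4=29.
A1 regrets: 10, 0, 1, 0 → max 10
A2 regrets: 0, 6, 3, 0 → max 6
A3 regrets: 4, 6, 6, 7 → max 7
A4 regrets: 0, 6, 0, 7 → max 7
Smallest max regret = 6 → A2.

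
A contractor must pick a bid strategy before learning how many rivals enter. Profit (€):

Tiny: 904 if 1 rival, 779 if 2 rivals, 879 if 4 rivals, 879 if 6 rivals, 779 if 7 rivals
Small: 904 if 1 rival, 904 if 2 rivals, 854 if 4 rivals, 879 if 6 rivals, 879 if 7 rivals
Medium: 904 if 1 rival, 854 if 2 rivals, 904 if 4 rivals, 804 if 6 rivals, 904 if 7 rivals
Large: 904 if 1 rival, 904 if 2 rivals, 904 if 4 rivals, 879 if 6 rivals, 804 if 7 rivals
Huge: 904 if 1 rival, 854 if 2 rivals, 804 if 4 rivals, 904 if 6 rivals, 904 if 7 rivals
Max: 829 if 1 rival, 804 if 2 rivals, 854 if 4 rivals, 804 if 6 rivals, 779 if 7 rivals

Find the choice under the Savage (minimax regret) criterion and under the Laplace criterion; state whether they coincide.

minimax regret → Small; laplace → Small (agree)

Column bests: 1 rival=904, 2 rivals=904, 4 rivals=904, 6 rivals=904, 7 rivals=904.
Tiny regrets: 0, 125, 25, 25, 125 → max 125
Small regrets: 0, 0, 50, 25, 25 → max 50
Medium regrets: 0, 50, 0, 100, 0 → max 100
Large regrets: 0, 0, 0, 25, 100 → max 100
Huge regrets: 0, 50, 100, 0, 0 → max 100
Max regrets: 75, 100, 50, 100, 125 → max 125
Smallest max regret = 50 → Small.
Row averages: Tiny=844, Small=884, Medium=874, Large=879, Huge=874, Max=814
Highest average = 884 → Small.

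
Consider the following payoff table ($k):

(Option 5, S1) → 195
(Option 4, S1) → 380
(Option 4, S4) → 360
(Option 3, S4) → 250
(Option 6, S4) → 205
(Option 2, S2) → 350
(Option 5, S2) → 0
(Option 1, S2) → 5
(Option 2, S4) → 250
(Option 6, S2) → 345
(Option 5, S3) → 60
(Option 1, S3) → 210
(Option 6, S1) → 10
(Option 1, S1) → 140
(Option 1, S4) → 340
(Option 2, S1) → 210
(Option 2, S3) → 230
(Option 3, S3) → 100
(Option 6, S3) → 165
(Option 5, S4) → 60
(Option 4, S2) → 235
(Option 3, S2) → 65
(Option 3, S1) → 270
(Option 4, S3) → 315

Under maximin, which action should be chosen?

Option 4

Row minima: Option 1=5, Option 2=210, Option 3=65, Option 4=235, Option 5=0, Option 6=10
Best worst-case = 235 → Option 4.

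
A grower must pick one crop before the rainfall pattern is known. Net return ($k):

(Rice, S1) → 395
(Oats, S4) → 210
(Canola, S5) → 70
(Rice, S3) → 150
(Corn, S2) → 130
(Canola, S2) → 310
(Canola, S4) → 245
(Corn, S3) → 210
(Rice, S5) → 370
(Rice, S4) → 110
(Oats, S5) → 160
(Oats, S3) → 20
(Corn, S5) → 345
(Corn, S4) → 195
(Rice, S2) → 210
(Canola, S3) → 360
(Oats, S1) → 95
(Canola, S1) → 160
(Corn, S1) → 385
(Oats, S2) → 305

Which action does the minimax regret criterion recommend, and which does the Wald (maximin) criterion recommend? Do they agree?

minimax regret → Corn; maximin → Corn (agree)

Column bests: S1=395, S2=310, S3=360, S4=245, S5=370.
Oats regrets: 300, 5, 340, 35, 210 → max 340
Canola regrets: 235, 0, 0, 0, 300 → max 300
Rice regrets: 0, 100, 210, 135, 0 → max 210
Corn regrets: 10, 180, 150, 50, 25 → max 180
Smallest max regret = 180 → Corn.
Row minima: Oats=20, Canola=70, Rice=110, Corn=130
Best worst-case = 130 → Corn.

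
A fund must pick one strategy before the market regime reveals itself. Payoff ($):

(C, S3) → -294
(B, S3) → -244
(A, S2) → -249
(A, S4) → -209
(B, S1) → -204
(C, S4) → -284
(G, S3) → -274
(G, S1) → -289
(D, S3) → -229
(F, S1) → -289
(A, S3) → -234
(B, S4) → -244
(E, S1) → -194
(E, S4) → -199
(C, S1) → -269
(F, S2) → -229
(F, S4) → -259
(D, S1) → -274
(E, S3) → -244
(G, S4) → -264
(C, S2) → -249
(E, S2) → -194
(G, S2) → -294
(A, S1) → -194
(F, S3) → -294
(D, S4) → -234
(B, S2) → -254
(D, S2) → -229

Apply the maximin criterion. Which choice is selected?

E

Row minima: A=-249, B=-254, C=-294, D=-274, E=-244, F=-294, G=-294
Best worst-case = -244 → E.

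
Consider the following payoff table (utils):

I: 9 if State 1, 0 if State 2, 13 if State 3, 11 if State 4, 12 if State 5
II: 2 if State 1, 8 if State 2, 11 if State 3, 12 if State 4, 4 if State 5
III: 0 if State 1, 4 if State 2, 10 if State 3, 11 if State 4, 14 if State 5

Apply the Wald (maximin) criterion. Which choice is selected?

Row minima: I=0, II=2, III=0
Best worst-case = 2 → II.

II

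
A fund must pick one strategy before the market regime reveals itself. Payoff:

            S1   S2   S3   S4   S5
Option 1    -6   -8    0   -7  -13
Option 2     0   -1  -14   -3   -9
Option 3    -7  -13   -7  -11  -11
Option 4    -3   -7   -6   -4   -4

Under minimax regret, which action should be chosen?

Option 4

Column bests: S1=0, S2=-1, S3=0, S4=-3, S5=-4.
Option 1 regrets: 6, 7, 0, 4, 9 → max 9
Option 2 regrets: 0, 0, 14, 0, 5 → max 14
Option 3 regrets: 7, 12, 7, 8, 7 → max 12
Option 4 regrets: 3, 6, 6, 1, 0 → max 6
Smallest max regret = 6 → Option 4.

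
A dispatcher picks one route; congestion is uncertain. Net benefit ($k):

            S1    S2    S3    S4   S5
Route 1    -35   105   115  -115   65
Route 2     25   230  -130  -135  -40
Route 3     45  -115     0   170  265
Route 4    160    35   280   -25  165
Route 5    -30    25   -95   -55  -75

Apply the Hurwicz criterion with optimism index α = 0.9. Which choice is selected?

Route 1: 0.9·115 + 0.1·(-115) = 92
Route 2: 0.9·230 + 0.1·(-135) = 193.5
Route 3: 0.9·265 + 0.1·(-115) = 227
Route 4: 0.9·280 + 0.1·(-25) = 249.5
Route 5: 0.9·25 + 0.1·(-95) = 13
Highest Hurwicz score = 249.5 → Route 4.

Route 4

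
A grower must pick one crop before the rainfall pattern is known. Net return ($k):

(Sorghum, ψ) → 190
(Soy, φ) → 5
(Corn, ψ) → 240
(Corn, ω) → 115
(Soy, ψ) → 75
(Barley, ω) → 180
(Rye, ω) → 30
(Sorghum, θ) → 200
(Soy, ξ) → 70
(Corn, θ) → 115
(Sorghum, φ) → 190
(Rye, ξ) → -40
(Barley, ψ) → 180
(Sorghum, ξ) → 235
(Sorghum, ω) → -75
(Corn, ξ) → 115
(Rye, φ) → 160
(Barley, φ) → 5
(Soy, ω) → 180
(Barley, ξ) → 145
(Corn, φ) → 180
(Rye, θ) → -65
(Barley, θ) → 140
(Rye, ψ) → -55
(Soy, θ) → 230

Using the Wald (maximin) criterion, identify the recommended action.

Row minima: Rye=-65, Sorghum=-75, Barley=5, Soy=5, Corn=115
Best worst-case = 115 → Corn.

Corn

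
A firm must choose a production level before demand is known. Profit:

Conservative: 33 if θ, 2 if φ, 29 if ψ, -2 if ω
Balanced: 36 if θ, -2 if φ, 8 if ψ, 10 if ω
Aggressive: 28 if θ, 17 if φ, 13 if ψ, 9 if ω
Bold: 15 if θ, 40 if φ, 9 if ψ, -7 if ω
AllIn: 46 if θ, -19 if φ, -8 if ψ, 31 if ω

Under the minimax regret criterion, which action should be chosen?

Aggressive

Column bests: θ=46, φ=40, ψ=29, ω=31.
Conservative regrets: 13, 38, 0, 33 → max 38
Balanced regrets: 10, 42, 21, 21 → max 42
Aggressive regrets: 18, 23, 16, 22 → max 23
Bold regrets: 31, 0, 20, 38 → max 38
AllIn regrets: 0, 59, 37, 0 → max 59
Smallest max regret = 23 → Aggressive.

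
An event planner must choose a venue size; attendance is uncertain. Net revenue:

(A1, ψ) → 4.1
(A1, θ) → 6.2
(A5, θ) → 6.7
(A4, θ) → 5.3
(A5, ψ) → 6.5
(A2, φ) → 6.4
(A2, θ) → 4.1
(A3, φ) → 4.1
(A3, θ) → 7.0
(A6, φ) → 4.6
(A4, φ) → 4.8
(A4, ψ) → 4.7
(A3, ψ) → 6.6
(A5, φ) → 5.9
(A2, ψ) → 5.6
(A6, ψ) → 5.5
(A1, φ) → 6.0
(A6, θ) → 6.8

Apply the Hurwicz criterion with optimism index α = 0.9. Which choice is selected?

A1: 0.9·6.2 + 0.1·4.1 = 5.99
A2: 0.9·6.4 + 0.1·4.1 = 6.17
A3: 0.9·7.0 + 0.1·4.1 = 6.71
A4: 0.9·5.3 + 0.1·4.7 = 5.24
A5: 0.9·6.7 + 0.1·5.9 = 6.62
A6: 0.9·6.8 + 0.1·4.6 = 6.58
Highest Hurwicz score = 6.71 → A3.

A3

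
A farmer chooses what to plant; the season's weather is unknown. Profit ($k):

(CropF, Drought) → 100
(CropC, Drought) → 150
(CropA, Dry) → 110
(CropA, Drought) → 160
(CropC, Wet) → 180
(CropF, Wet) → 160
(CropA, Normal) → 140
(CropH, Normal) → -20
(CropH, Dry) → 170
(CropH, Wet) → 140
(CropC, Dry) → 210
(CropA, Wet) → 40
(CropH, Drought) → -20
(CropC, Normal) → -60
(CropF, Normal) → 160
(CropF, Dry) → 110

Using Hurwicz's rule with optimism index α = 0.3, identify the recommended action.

CropF: 0.3·160 + 0.7·100 = 118
CropH: 0.3·170 + 0.7·(-20) = 37
CropC: 0.3·210 + 0.7·(-60) = 21
CropA: 0.3·160 + 0.7·40 = 76
Highest Hurwicz score = 118 → CropF.

CropF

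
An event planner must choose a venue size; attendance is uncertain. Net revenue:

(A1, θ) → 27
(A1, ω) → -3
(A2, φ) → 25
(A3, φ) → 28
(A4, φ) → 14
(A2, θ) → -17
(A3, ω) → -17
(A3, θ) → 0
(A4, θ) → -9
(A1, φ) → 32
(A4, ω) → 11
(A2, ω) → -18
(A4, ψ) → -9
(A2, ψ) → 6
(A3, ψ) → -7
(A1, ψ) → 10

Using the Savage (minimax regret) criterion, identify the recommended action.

A1

Column bests: θ=27, φ=32, ψ=10, ω=11.
A1 regrets: 0, 0, 0, 14 → max 14
A2 regrets: 44, 7, 4, 29 → max 44
A3 regrets: 27, 4, 17, 28 → max 28
A4 regrets: 36, 18, 19, 0 → max 36
Smallest max regret = 14 → A1.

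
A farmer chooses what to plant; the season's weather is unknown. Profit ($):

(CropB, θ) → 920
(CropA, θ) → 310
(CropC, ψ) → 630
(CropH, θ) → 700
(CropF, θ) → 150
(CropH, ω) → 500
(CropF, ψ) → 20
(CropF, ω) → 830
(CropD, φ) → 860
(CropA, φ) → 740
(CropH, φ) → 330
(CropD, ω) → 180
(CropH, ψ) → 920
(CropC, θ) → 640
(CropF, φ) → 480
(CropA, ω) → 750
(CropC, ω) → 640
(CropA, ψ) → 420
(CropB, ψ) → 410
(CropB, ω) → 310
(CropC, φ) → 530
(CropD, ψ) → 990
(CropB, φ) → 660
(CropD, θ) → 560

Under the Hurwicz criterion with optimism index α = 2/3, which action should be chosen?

CropH: 2/3·920 + 1/3·330 = 2170/3
CropA: 2/3·750 + 1/3·310 = 1810/3
CropD: 2/3·990 + 1/3·180 = 720
CropC: 2/3·640 + 1/3·530 = 1810/3
CropF: 2/3·830 + 1/3·20 = 560
CropB: 2/3·920 + 1/3·310 = 2150/3
Highest Hurwicz score = 2170/3 → CropH.

CropH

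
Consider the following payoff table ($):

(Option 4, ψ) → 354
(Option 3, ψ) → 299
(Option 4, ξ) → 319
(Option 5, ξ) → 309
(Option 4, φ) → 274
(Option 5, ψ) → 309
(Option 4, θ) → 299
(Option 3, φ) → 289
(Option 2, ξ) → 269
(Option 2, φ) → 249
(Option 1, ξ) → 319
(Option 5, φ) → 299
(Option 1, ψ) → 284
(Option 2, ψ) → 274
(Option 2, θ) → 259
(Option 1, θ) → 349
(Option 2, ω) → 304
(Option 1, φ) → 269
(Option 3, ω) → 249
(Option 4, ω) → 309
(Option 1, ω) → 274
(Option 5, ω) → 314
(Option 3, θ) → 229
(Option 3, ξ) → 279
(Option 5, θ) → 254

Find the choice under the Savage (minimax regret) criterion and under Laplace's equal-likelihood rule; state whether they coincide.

minimax regret → Option 4; laplace → Option 4 (agree)

Column bests: θ=349, φ=299, ψ=354, ω=314, ξ=319.
Option 1 regrets: 0, 30, 70, 40, 0 → max 70
Option 2 regrets: 90, 50, 80, 10, 50 → max 90
Option 3 regrets: 120, 10, 55, 65, 40 → max 120
Option 4 regrets: 50, 25, 0, 5, 0 → max 50
Option 5 regrets: 95, 0, 45, 0, 10 → max 95
Smallest max regret = 50 → Option 4.
Row averages: Option 1=299, Option 2=271, Option 3=269, Option 4=311, Option 5=297
Highest average = 311 → Option 4.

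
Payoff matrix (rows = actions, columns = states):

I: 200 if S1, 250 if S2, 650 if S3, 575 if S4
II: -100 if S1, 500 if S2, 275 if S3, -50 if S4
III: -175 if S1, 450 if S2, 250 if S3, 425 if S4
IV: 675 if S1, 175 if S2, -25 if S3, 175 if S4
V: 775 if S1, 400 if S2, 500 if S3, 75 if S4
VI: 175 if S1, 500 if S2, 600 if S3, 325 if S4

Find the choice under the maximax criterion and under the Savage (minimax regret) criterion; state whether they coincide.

maximax → V; minimax regret → V (agree)

Row maxima: I=650, II=500, III=450, IV=675, V=775, VI=600
Best best-case = 775 → V.
Column bests: S1=775, S2=500, S3=650, S4=575.
I regrets: 575, 250, 0, 0 → max 575
II regrets: 875, 0, 375, 625 → max 875
III regrets: 950, 50, 400, 150 → max 950
IV regrets: 100, 325, 675, 400 → max 675
V regrets: 0, 100, 150, 500 → max 500
VI regrets: 600, 0, 50, 250 → max 600
Smallest max regret = 500 → V.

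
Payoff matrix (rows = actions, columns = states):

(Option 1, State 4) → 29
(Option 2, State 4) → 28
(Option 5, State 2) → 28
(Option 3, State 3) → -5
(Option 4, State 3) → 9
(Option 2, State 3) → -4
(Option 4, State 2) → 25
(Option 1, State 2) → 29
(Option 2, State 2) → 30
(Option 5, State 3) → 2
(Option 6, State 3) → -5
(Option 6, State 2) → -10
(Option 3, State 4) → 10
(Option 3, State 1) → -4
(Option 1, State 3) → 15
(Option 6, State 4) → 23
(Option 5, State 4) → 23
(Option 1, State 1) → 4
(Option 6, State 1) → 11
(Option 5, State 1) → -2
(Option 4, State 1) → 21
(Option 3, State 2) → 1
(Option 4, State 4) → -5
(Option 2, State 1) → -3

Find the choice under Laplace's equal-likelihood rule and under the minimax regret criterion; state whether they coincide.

laplace → Option 1; minimax regret → Option 1 (agree)

Row averages: Option 1=19.25, Option 2=12.75, Option 3=0.5, Option 4=12.5, Option 5=12.75, Option 6=4.75
Highest average = 19.25 → Option 1.
Column bests: State 1=21, State 2=30, State 3=15, State 4=29.
Option 1 regrets: 17, 1, 0, 0 → max 17
Option 2 regrets: 24, 0, 19, 1 → max 24
Option 3 regrets: 25, 29, 20, 19 → max 29
Option 4 regrets: 0, 5, 6, 34 → max 34
Option 5 regrets: 23, 2, 13, 6 → max 23
Option 6 regrets: 10, 40, 20, 6 → max 40
Smallest max regret = 17 → Option 1.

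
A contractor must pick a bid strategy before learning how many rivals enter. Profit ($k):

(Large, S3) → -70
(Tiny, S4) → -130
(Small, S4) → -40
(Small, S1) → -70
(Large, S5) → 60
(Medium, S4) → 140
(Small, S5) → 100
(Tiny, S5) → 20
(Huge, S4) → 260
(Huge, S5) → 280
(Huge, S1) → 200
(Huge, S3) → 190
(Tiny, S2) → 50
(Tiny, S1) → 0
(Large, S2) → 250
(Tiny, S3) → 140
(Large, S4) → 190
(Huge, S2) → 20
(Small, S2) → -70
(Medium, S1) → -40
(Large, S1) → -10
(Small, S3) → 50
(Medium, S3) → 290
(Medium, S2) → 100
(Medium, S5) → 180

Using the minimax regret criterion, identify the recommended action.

Huge

Column bests: S1=200, S2=250, S3=290, S4=260, S5=280.
Tiny regrets: 200, 200, 150, 390, 260 → max 390
Small regrets: 270, 320, 240, 300, 180 → max 320
Medium regrets: 240, 150, 0, 120, 100 → max 240
Large regrets: 210, 0, 360, 70, 220 → max 360
Huge regrets: 0, 230, 100, 0, 0 → max 230
Smallest max regret = 230 → Huge.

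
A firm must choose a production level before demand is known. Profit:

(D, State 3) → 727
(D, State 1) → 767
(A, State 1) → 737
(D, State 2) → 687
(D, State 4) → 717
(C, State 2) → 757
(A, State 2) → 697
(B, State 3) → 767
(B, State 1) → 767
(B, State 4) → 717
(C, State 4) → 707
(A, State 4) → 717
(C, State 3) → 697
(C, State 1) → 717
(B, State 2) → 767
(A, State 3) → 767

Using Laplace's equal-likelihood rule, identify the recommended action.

Row averages: A=729.5, B=754.5, C=719.5, D=724.5
Highest average = 754.5 → B.

B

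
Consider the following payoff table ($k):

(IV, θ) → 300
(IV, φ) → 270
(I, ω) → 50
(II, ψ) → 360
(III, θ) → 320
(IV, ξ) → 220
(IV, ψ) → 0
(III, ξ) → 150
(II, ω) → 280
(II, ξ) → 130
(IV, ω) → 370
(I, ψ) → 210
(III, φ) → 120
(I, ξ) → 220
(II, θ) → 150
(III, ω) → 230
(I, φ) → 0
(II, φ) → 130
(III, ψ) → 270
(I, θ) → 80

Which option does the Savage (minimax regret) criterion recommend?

III

Column bests: θ=320, φ=270, ψ=360, ω=370, ξ=220.
I regrets: 240, 270, 150, 320, 0 → max 320
II regrets: 170, 140, 0, 90, 90 → max 170
III regrets: 0, 150, 90, 140, 70 → max 150
IV regrets: 20, 0, 360, 0, 0 → max 360
Smallest max regret = 150 → III.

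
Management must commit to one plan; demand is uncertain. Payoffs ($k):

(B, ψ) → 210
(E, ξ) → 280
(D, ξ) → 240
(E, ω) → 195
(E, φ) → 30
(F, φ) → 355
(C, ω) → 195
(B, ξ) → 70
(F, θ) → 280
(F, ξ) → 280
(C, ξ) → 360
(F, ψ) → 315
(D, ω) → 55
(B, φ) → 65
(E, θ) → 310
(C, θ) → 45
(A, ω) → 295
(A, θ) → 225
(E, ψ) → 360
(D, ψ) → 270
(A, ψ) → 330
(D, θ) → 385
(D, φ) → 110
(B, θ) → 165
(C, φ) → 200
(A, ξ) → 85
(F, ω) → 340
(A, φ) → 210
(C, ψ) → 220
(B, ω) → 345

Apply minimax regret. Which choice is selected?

F

Column bests: θ=385, φ=355, ψ=360, ω=345, ξ=360.
A regrets: 160, 145, 30, 50, 275 → max 275
B regrets: 220, 290, 150, 0, 290 → max 290
C regrets: 340, 155, 140, 150, 0 → max 340
D regrets: 0, 245, 90, 290, 120 → max 290
E regrets: 75, 325, 0, 150, 80 → max 325
F regrets: 105, 0, 45, 5, 80 → max 105
Smallest max regret = 105 → F.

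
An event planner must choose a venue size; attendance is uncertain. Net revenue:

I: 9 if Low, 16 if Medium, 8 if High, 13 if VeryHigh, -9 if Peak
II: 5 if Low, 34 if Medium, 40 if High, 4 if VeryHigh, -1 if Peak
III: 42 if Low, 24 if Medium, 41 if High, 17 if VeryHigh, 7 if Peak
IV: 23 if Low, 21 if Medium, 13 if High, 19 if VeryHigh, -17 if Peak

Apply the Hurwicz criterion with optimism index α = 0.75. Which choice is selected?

I: 0.75·16 + 0.25·(-9) = 9.75
II: 0.75·40 + 0.25·(-1) = 29.75
III: 0.75·42 + 0.25·7 = 33.25
IV: 0.75·23 + 0.25·(-17) = 13
Highest Hurwicz score = 33.25 → III.

III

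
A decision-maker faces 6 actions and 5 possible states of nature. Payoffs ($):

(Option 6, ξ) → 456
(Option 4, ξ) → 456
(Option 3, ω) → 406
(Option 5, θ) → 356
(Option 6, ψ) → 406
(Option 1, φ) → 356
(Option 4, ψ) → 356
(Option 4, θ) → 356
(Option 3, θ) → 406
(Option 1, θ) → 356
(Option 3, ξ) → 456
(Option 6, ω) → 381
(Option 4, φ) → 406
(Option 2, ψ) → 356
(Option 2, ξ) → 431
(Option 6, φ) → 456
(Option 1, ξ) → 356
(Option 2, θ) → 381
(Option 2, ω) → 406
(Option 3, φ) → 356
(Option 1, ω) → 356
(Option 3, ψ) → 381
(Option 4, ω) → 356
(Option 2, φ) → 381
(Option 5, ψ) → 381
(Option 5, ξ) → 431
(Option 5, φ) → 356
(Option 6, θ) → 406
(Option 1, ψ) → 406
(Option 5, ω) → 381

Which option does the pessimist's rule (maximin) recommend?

Option 6

Row minima: Option 1=356, Option 2=356, Option 3=356, Option 4=356, Option 5=356, Option 6=381
Best worst-case = 381 → Option 6.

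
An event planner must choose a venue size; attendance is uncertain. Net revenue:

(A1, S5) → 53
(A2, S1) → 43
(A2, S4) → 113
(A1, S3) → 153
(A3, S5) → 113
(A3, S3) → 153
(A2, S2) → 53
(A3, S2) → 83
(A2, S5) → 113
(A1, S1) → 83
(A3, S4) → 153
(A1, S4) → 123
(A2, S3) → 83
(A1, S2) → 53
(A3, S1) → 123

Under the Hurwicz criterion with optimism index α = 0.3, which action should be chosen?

A1: 0.3·153 + 0.7·53 = 83
A2: 0.3·113 + 0.7·43 = 64
A3: 0.3·153 + 0.7·83 = 104
Highest Hurwicz score = 104 → A3.

A3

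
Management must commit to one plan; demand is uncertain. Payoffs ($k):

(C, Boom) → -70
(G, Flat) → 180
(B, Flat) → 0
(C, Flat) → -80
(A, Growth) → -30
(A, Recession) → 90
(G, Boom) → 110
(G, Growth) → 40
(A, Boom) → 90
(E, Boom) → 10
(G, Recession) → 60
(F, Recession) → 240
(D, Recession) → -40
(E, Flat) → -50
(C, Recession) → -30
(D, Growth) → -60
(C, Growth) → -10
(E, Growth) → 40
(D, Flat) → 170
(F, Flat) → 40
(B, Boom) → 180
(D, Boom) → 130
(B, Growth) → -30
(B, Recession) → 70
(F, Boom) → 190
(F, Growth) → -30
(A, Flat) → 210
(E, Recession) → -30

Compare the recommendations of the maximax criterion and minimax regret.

maximax → F; minimax regret → A (disagree)

Row maxima: A=210, B=180, C=-10, D=170, E=40, F=240, G=180
Best best-case = 240 → F.
Column bests: Recession=240, Flat=210, Growth=40, Boom=190.
A regrets: 150, 0, 70, 100 → max 150
B regrets: 170, 210, 70, 10 → max 210
C regrets: 270, 290, 50, 260 → max 290
D regrets: 280, 40, 100, 60 → max 280
E regrets: 270, 260, 0, 180 → max 270
F regrets: 0, 170, 70, 0 → max 170
G regrets: 180, 30, 0, 80 → max 180
Smallest max regret = 150 → A.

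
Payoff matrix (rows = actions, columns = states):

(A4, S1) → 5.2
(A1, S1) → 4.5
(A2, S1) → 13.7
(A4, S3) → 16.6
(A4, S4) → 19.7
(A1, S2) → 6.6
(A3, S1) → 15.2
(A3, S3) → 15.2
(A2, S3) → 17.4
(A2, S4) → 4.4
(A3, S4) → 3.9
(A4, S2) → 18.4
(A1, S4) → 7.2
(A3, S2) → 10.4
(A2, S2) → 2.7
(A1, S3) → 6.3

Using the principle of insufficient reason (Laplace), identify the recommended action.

Row averages: A1=6.15, A2=9.55, A3=11.175, A4=14.975
Highest average = 14.975 → A4.

A4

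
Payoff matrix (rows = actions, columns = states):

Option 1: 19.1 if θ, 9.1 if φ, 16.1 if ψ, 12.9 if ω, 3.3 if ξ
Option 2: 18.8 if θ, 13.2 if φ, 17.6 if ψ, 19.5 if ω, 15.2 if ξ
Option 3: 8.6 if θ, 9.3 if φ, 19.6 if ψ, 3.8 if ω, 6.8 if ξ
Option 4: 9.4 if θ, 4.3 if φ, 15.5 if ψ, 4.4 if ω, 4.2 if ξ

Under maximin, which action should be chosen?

Row minima: Option 1=3.3, Option 2=13.2, Option 3=3.8, Option 4=4.2
Best worst-case = 13.2 → Option 2.

Option 2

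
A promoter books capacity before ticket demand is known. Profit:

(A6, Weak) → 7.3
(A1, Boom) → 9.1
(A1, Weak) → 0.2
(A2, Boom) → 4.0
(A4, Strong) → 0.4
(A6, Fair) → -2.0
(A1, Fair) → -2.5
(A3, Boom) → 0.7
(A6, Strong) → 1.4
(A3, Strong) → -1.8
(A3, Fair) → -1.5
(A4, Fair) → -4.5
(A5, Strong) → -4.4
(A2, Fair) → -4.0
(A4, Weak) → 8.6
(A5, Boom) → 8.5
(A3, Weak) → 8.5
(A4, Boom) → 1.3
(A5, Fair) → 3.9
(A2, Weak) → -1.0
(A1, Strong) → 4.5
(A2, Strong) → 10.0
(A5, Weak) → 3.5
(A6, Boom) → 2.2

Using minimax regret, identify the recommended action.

Column bests: Weak=8.6, Fair=3.9, Strong=10.0, Boom=9.1.
A1 regrets: 8.4, 6.4, 5.5, 0.0 → max 8.4
A2 regrets: 9.6, 7.9, 0.0, 5.1 → max 9.6
A3 regrets: 0.1, 5.4, 11.8, 8.4 → max 11.8
A4 regrets: 0.0, 8.4, 9.6, 7.8 → max 9.6
A5 regrets: 5.1, 0.0, 14.4, 0.6 → max 14.4
A6 regrets: 1.3, 5.9, 8.6, 6.9 → max 8.6
Smallest max regret = 8.4 → A1.

A1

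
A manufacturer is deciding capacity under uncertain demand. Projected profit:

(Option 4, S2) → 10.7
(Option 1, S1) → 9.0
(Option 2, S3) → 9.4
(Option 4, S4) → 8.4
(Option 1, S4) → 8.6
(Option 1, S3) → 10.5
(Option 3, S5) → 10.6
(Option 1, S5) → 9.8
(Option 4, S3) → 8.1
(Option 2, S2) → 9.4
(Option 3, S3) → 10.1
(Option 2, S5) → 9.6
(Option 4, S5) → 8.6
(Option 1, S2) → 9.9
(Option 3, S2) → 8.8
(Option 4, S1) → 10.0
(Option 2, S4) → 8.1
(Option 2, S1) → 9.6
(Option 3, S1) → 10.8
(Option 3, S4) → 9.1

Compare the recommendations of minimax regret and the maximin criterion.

minimax regret → Option 2; maximin → Option 3 (disagree)

Column bests: S1=10.8, S2=10.7, S3=10.5, S4=9.1, S5=10.6.
Option 1 regrets: 1.8, 0.8, 0.0, 0.5, 0.8 → max 1.8
Option 2 regrets: 1.2, 1.3, 1.1, 1.0, 1.0 → max 1.3
Option 3 regrets: 0.0, 1.9, 0.4, 0.0, 0.0 → max 1.9
Option 4 regrets: 0.8, 0.0, 2.4, 0.7, 2.0 → max 2.4
Smallest max regret = 1.3 → Option 2.
Row minima: Option 1=8.6, Option 2=8.1, Option 3=8.8, Option 4=8.1
Best worst-case = 8.8 → Option 3.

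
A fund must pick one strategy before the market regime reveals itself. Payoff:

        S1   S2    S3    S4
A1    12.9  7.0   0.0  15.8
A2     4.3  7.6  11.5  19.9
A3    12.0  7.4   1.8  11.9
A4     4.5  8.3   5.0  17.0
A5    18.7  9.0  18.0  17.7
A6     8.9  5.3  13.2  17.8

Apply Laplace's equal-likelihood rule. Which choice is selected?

A5

Row averages: A1=8.925, A2=10.825, A3=8.275, A4=8.7, A5=15.85, A6=11.3
Highest average = 15.85 → A5.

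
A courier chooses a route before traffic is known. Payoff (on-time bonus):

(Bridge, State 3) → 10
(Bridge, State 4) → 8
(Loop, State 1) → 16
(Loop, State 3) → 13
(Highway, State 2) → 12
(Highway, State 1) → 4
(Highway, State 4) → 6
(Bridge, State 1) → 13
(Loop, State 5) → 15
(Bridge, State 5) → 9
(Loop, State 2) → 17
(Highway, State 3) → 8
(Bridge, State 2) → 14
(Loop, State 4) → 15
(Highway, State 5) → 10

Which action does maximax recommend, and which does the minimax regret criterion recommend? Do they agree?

Row maxima: Loop=17, Highway=12, Bridge=14
Best best-case = 17 → Loop.
Column bests: State 1=16, State 2=17, State 3=13, State 4=15, State 5=15.
Loop regrets: 0, 0, 0, 0, 0 → max 0
Highway regrets: 12, 5, 5, 9, 5 → max 12
Bridge regrets: 3, 3, 3, 7, 6 → max 7
Smallest max regret = 0 → Loop.

maximax → Loop; minimax regret → Loop (agree)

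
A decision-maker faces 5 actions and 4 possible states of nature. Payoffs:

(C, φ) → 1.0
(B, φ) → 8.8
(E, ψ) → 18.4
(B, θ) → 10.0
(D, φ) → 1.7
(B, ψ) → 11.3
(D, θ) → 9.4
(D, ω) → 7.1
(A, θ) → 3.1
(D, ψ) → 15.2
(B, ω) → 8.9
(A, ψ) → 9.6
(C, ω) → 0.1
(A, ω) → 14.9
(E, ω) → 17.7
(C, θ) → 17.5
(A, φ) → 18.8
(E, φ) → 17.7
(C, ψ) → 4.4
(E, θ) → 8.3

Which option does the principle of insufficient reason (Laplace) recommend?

E

Row averages: A=11.6, B=9.75, C=5.75, D=8.35, E=15.525
Highest average = 15.525 → E.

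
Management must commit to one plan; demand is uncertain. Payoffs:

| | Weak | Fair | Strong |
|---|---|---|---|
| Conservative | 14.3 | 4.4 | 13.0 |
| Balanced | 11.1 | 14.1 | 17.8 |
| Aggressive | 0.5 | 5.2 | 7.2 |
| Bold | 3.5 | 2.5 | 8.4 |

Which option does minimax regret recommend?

Column bests: Weak=14.3, Fair=14.1, Strong=17.8.
Conservative regrets: 0.0, 9.7, 4.8 → max 9.7
Balanced regrets: 3.2, 0.0, 0.0 → max 3.2
Aggressive regrets: 13.8, 8.9, 10.6 → max 13.8
Bold regrets: 10.8, 11.6, 9.4 → max 11.6
Smallest max regret = 3.2 → Balanced.

Balanced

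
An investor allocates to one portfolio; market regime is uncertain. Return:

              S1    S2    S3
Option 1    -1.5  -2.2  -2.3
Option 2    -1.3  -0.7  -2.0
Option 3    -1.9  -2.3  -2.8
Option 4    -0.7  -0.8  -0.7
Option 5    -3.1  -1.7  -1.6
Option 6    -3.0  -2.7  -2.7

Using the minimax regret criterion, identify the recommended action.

Column bests: S1=-0.7, S2=-0.7, S3=-0.7.
Option 1 regrets: 0.8, 1.5, 1.6 → max 1.6
Option 2 regrets: 0.6, 0.0, 1.3 → max 1.3
Option 3 regrets: 1.2, 1.6, 2.1 → max 2.1
Option 4 regrets: 0.0, 0.1, 0.0 → max 0.1
Option 5 regrets: 2.4, 1.0, 0.9 → max 2.4
Option 6 regrets: 2.3, 2.0, 2.0 → max 2.3
Smallest max regret = 0.1 → Option 4.

Option 4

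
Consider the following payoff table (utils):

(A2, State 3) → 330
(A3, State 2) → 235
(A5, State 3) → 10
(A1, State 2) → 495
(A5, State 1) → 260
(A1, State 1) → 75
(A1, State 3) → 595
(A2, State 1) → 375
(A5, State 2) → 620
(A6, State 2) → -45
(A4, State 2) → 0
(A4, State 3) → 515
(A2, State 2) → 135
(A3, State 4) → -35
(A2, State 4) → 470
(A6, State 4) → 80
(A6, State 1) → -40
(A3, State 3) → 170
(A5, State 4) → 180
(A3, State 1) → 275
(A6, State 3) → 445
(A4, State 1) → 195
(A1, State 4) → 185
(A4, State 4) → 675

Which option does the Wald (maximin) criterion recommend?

Row minima: A1=75, A2=135, A3=-35, A4=0, A5=10, A6=-45
Best worst-case = 135 → A2.

A2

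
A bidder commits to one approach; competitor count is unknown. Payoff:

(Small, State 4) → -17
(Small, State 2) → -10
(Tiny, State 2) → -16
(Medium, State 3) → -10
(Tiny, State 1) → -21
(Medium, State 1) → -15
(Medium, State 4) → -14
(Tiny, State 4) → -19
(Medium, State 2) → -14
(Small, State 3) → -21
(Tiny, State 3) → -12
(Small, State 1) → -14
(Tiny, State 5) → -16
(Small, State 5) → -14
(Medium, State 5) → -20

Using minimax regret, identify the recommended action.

Column bests: State 1=-14, State 2=-10, State 3=-10, State 4=-14, State 5=-14.
Tiny regrets: 7, 6, 2, 5, 2 → max 7
Small regrets: 0, 0, 11, 3, 0 → max 11
Medium regrets: 1, 4, 0, 0, 6 → max 6
Smallest max regret = 6 → Medium.

Medium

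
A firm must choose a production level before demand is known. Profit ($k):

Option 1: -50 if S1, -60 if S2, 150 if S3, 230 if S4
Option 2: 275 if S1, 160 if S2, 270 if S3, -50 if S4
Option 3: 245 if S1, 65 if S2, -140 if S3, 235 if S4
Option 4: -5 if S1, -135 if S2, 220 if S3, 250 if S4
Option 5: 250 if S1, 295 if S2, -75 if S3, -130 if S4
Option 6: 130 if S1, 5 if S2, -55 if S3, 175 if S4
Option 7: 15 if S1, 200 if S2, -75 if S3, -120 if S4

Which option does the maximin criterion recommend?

Option 2

Row minima: Option 1=-60, Option 2=-50, Option 3=-140, Option 4=-135, Option 5=-130, Option 6=-55, Option 7=-120
Best worst-case = -50 → Option 2.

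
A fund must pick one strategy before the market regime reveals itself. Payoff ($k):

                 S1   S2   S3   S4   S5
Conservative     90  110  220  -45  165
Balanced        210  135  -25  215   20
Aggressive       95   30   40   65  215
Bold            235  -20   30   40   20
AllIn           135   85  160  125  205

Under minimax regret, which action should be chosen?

AllIn

Column bests: S1=235, S2=135, S3=220, S4=215, S5=215.
Conservative regrets: 145, 25, 0, 260, 50 → max 260
Balanced regrets: 25, 0, 245, 0, 195 → max 245
Aggressive regrets: 140, 105, 180, 150, 0 → max 180
Bold regrets: 0, 155, 190, 175, 195 → max 195
AllIn regrets: 100, 50, 60, 90, 10 → max 100
Smallest max regret = 100 → AllIn.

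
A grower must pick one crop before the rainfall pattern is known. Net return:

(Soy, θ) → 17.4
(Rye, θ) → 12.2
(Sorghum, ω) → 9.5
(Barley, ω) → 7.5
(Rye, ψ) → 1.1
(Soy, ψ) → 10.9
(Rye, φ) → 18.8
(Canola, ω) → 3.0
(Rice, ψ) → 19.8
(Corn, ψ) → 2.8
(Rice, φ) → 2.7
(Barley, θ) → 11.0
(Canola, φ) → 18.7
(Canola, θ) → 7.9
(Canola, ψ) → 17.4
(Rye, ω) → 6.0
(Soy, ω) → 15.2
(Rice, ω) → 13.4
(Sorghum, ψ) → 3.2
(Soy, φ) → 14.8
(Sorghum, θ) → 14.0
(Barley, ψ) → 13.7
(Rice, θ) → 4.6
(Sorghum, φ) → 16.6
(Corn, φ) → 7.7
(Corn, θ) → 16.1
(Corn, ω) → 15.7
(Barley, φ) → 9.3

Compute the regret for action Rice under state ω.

2.3

Best payoff under ω is 15.7.
Regret = 15.7 − 13.4 = 2.3.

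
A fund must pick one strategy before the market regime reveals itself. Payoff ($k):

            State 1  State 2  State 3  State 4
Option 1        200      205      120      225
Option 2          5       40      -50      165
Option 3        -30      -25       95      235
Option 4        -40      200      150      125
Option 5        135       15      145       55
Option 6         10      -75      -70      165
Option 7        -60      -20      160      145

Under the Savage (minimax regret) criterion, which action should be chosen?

Option 1

Column bests: State 1=200, State 2=205, State 3=160, State 4=235.
Option 1 regrets: 0, 0, 40, 10 → max 40
Option 2 regrets: 195, 165, 210, 70 → max 210
Option 3 regrets: 230, 230, 65, 0 → max 230
Option 4 regrets: 240, 5, 10, 110 → max 240
Option 5 regrets: 65, 190, 15, 180 → max 190
Option 6 regrets: 190, 280, 230, 70 → max 280
Option 7 regrets: 260, 225, 0, 90 → max 260
Smallest max regret = 40 → Option 1.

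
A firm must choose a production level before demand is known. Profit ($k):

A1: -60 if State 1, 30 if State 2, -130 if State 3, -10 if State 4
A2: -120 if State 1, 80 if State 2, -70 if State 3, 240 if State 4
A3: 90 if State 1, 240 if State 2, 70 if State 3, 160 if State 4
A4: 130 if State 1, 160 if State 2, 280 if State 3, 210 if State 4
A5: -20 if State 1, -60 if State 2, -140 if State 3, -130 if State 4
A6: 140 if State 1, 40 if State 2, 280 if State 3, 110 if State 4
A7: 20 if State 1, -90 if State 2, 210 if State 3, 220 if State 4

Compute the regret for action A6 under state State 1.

0

Best payoff under State 1 is 140.
Regret = 140 − 140 = 0.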